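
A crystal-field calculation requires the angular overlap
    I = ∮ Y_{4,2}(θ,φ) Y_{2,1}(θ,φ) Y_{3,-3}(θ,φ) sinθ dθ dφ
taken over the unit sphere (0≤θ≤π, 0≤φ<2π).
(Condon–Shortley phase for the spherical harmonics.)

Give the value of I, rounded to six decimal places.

0.000000

L=9 odd ⇒ parity kills the (l;000) factor ⇒ I = 0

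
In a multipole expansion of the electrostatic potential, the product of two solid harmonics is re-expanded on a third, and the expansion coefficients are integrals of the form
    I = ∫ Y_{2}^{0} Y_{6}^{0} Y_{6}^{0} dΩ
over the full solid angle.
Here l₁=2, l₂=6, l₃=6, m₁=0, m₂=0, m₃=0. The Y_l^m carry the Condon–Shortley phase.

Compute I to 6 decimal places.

Rules hold: Σm=0, L=14 even, 4≤6≤8.
N = 5·13·13 = 845
Δ = 2!·2!·10!/15! = 1/90090
Racah Σ t=0..2: t=0:+1/69120 t=1:−1/14400 t=2:+1/69120 = -7/172800
⇒ 3j(2 6 6; 0 0 0)² = 14/715, sgn -1
(m-triple is (0,0,0) — same symbol as above.)
4πI² = N·(3j₀)²·(3jₘ)² = 196/605
I = +1·√(0.323967/4π) = 0.16056298

0.160563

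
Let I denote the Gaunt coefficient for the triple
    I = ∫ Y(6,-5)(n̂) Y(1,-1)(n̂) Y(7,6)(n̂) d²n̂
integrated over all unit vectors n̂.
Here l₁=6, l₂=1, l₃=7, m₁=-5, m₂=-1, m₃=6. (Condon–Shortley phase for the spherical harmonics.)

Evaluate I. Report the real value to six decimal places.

Checks pass: Σm=0; 14 even; l₃=7∈[5,7].
(2·6+1)(2·1+1)(2·7+1) = 585
Δ: 0! 12! 2! / 15! → 1/1365
sum: t=0:+1/518400 = 1/518400
3j²(6 1 7; 0 0 0) = Δ·Π!·Σ² = 7/195  (sign -1)
sum: t=0:+1/79833600 = 1/79833600
3j²(6 1 7; -5 -1 6) = Δ·Π!·Σ² = 2/35  (sign -1)
combine: 4πI² = 585·7/195·2/35 = 6/5
take √, sign +1: I = 0.30901936

0.309019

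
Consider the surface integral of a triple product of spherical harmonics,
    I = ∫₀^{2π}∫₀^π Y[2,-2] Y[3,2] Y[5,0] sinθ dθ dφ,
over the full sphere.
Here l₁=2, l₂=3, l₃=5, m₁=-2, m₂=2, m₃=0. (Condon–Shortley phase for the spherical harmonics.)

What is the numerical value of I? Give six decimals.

m-sum 0 ✓  L=10 even ✓  1≤5≤5 ✓
Π(2lᵢ+1) = 5×7×11 = 385
triangle coeff Δ(2,3,5) = 1/2310
Σ_t [0,0]: t=0:+1/144 = 1/144
(3j)²=10/231 [(2 3 5; 0 0 0)], sign=-1
Σ_t [0,0]: t=0:+1/2880 = 1/2880
(3j)²=1/462 [(2 3 5; -2 2 0)], sign=-1
⇒ 4πI² = 25/693
I = (+1)√(25/693/(4π)) = 0.05357948

0.053579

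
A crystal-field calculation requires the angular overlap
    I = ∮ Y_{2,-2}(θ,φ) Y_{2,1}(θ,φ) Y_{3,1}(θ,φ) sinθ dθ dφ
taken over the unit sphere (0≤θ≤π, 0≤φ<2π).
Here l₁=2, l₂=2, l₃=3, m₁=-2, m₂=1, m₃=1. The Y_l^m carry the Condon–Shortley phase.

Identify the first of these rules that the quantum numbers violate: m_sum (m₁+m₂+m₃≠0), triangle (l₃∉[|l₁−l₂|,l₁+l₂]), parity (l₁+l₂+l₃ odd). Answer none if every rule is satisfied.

parity

Σmᵢ = 0  ✓
l₃∈[|l₁−l₂|,l₁+l₂]=[0,4], have l₃=3  ✓
Σlᵢ = 7 ⇒ odd  ✗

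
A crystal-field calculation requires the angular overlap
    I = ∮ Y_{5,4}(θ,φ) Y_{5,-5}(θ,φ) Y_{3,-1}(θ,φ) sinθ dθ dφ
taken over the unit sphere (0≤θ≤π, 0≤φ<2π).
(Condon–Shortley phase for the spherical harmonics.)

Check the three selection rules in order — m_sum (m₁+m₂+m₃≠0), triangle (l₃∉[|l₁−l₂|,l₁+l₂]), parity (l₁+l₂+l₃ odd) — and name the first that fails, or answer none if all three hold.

m₁+m₂+m₃ = 4 − 5 − 1 = -2  ✗
triangle: |5−5|=0 ≤ l₃=3 ≤ 5+5=10
parity: l₁+l₂+l₃ = 13 is odd

m_sum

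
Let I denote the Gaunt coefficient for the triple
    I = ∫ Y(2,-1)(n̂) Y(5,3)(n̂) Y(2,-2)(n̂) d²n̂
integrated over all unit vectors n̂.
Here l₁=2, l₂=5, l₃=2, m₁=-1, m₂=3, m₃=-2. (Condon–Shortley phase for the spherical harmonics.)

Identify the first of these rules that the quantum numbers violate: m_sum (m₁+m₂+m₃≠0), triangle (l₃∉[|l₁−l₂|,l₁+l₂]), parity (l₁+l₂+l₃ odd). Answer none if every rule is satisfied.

triangle

azimuthal sum: -1 + 3 − 2 = 0  ✓
3 ≤ 2 ≤ 7 (triangle on l)  ✗
L = 2 + 5 + 2 = 9 (odd)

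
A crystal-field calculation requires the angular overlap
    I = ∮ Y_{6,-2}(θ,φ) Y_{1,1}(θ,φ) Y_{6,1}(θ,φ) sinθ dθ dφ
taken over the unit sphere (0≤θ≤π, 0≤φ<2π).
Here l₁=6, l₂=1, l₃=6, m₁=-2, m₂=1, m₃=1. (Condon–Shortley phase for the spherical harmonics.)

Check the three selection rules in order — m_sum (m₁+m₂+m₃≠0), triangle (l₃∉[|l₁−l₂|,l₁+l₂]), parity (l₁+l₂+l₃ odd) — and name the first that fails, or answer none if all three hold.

parity

azimuthal sum: -2 + 1 + 1 = 0  ✓
5 ≤ 6 ≤ 7 (triangle on l)  ✓
L = 6 + 1 + 6 = 13 (odd)  ✗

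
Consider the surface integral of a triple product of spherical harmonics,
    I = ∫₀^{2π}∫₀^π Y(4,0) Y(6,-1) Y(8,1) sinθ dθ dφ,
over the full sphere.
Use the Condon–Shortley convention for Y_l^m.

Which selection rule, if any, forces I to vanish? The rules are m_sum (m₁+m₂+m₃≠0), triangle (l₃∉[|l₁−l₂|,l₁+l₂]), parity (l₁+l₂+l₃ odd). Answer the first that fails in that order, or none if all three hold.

none

azimuthal sum: 0 − 1 + 1 = 0  ✓
2 ≤ 8 ≤ 10 (triangle on l)  ✓
L = 4 + 6 + 8 = 18 (even)  ✓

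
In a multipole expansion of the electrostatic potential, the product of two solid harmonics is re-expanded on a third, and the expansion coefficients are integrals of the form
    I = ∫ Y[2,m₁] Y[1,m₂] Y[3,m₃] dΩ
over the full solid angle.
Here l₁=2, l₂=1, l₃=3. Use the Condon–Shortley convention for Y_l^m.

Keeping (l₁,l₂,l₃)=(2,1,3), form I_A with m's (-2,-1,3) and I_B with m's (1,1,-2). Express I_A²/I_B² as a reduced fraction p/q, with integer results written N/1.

Shared (l₁,l₂,l₃)=(2,1,3): N and (l;000)² cancel in I_A²/I_B².
A: Δ = 0!·4!·2!/7! = 1/105; Racah Σ t=0..0: t=0:+1/48 = 1/48; ⇒ 3j(2 1 3; -2 -1 3)² = 1/7, sgn +1
B: Δ = 0!·4!·2!/7! = 1/105; Racah Σ t=0..0: t=0:+1/12 = 1/12; ⇒ 3j(2 1 3; 1 1 -2)² = 2/21, sgn -1
I_A²/I_B² = (1/7)/(2/21) = 3/2

3/2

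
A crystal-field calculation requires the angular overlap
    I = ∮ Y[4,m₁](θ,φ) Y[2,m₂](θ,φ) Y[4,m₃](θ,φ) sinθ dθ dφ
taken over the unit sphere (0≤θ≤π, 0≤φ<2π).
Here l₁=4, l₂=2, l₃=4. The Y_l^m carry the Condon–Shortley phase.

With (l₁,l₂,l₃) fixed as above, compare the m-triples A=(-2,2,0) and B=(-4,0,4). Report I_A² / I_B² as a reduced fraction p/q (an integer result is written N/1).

l's match ⇒ only the (l;m) 3-j factors differ between A and B.
A: triangle coeff Δ(4,2,4) = 1/13860; Σ_t [2,2]: t=2:+1/192 = 1/192; (3j)²=3/77 [(4 2 4; -2 2 0)], sign=+1
B: triangle coeff Δ(4,2,4) = 1/13860; Σ_t [2,2]: t=2:+1/2880 = 1/2880; (3j)²=28/495 [(4 2 4; -4 0 4)], sign=+1
I_A²/I_B² = (3/77)/(28/495) = 135/196

135/196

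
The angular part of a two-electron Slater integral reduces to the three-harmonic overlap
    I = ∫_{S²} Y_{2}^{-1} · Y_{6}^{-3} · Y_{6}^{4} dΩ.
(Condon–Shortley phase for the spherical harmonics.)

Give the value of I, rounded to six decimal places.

0.179515

m-sum 0 ✓  L=14 even ✓  4≤6≤8 ✓
Π(2lᵢ+1) = 5×13×13 = 845
triangle coeff Δ(2,6,6) = 1/90090
Σ_t [0,2]: t=0:+1/69120 t=1:−1/14400 t=2:+1/69120 = -7/172800
(3j)²=14/715 [(2 6 6; 0 0 0)], sign=-1
Σ_t [1,2]: t=1:−1/161280 t=2:+1/725760 = -1/207360
(3j)²=7/286 [(2 6 6; -1 -3 4)], sign=-1
⇒ 4πI² = 49/121
I = (+1)√(49/121/(4π)) = 0.17951487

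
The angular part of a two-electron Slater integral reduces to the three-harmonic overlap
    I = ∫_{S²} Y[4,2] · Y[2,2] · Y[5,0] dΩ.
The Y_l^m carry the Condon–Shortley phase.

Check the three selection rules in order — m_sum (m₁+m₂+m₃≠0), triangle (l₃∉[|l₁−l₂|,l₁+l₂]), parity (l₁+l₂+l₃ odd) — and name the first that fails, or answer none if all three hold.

azimuthal sum: 2 + 2 + 0 = 4  ✗
2 ≤ 5 ≤ 6 (triangle on l)
L = 4 + 2 + 5 = 11 (odd)

m_sum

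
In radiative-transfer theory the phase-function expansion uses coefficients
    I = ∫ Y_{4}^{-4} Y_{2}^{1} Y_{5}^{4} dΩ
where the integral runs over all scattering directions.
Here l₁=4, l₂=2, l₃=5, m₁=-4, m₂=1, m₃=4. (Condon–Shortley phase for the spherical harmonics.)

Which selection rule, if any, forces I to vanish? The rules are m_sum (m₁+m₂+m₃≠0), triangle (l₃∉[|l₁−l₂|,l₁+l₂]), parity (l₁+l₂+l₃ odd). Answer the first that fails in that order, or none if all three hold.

m₁+m₂+m₃ = -4 + 1 + 4 = 1  ✗
triangle: |4−2|=2 ≤ l₃=5 ≤ 4+2=6
parity: l₁+l₂+l₃ = 11 is odd

m_sum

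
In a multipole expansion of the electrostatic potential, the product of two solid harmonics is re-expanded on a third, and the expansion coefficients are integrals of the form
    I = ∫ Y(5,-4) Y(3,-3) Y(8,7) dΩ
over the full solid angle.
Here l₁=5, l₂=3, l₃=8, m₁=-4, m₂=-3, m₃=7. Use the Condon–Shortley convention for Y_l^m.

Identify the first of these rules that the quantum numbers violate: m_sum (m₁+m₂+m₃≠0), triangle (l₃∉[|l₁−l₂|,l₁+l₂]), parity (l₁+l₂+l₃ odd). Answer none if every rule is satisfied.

none

m₁+m₂+m₃ = -4 − 3 + 7 = 0  ✓
triangle: |5−3|=2 ≤ l₃=8 ≤ 5+3=8  ✓
parity: l₁+l₂+l₃ = 16 is even  ✓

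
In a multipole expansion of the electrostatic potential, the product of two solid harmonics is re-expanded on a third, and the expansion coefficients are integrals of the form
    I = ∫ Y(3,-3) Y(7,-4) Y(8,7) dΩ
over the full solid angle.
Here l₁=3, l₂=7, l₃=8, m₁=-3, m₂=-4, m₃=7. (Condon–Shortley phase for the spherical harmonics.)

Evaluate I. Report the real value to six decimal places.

0.140692

Checks pass: Σm=0; 18 even; l₃=8∈[4,10].
(2·3+1)(2·7+1)(2·8+1) = 1785
Δ: 2! 4! 12! / 19! → 1/5290740
sum: t=0:+1/7257600 t=1:−1/2073600 t=2:+1/7257600 = -1/4838400
3j²(3 7 8; 0 0 0) = Δ·Π!·Σ² = 252/20995  (sign -1)
sum: t=2:+1/1916006400 = 1/1916006400
3j²(3 7 8; -3 -4 7) = Δ·Π!·Σ² = 15/1292  (sign -1)
combine: 4πI² = 1785·252/20995·15/1292 = 19845/79781
take √, sign +1: I = 0.14069248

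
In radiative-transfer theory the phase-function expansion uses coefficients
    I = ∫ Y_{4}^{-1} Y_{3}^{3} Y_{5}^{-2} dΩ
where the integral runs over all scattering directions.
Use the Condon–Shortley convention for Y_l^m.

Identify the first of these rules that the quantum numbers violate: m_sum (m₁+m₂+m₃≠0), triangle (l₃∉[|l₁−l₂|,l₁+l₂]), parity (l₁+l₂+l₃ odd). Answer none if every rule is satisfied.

none

azimuthal sum: -1 + 3 − 2 = 0  ✓
1 ≤ 5 ≤ 7 (triangle on l)  ✓
L = 4 + 3 + 5 = 12 (even)  ✓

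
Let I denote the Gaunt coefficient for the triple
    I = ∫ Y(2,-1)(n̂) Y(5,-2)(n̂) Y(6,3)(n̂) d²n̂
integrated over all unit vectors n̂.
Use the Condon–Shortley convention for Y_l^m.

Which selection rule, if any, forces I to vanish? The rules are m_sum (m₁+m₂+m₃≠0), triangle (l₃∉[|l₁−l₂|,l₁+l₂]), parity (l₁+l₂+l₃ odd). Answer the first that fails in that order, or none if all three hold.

Σmᵢ = 0  ✓
l₃∈[|l₁−l₂|,l₁+l₂]=[3,7], have l₃=6  ✓
Σlᵢ = 13 ⇒ odd  ✗

parity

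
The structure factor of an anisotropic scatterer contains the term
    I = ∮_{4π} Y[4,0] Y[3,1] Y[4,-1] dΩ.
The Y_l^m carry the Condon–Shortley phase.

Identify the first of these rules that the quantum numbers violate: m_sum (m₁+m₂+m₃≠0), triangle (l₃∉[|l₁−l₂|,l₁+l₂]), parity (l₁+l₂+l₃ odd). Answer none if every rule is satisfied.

parity

Σmᵢ = 0  ✓
l₃∈[|l₁−l₂|,l₁+l₂]=[1,7], have l₃=4  ✓
Σlᵢ = 11 ⇒ odd  ✗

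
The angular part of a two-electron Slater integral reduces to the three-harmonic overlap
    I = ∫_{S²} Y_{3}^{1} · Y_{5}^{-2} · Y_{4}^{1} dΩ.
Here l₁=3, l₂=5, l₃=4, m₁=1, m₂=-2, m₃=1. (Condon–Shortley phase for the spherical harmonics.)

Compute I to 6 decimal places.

0.148044

m-sum 0 ✓  L=12 even ✓  2≤4≤8 ✓
Π(2lᵢ+1) = 7×11×9 = 693
triangle coeff Δ(3,5,4) = 1/180180
Σ_t [1,3]: t=1:−1/576 t=2:+1/144 t=3:−1/576 = 1/288
(3j)²=20/1001 [(3 5 4; 0 0 0)], sign=+1
Σ_t [0,2]: t=0:+1/1728 t=1:−1/288 t=2:+1/960 = -1/540
(3j)²=128/6435 [(3 5 4; 1 -2 1)], sign=+1
⇒ 4πI² = 512/1859
I = (+1)√(512/1859/(4π)) = 0.14804384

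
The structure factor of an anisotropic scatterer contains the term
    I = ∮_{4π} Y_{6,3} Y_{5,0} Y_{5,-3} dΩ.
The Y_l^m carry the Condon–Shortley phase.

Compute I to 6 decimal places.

Rules hold: Σm=0, L=16 even, 1≤5≤11.
N = 13·11·11 = 1573
Δ = 6!·6!·4!/17! = 1/28588560
Racah Σ t=1..5: t=1:−1/345600 t=2:+1/13824 t=3:−1/5184 t=4:+1/13824 t=5:−1/345600 = -7/129600
⇒ 3j(6 5 5; 0 0 0)² = 80/7293, sgn +1
Racah Σ t=1..3: t=1:−1/138240 t=2:+1/34560 t=3:−1/103680 = 1/82944
⇒ 3j(6 5 5; 3 0 -3)² = 125/9724, sgn +1
4πI² = N·(3j₀)²·(3jₘ)² = 2500/11271
I = +1·√(0.221808/4π) = 0.13285682

0.132857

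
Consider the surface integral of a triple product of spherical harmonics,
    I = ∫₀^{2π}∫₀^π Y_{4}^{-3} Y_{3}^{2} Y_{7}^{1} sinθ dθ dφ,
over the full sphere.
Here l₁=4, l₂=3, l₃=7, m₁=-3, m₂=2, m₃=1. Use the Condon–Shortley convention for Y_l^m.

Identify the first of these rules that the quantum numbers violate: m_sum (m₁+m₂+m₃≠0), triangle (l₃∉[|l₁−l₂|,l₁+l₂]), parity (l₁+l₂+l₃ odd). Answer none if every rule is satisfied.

m₁+m₂+m₃ = -3 + 2 + 1 = 0  ✓
triangle: |4−3|=1 ≤ l₃=7 ≤ 4+3=7  ✓
parity: l₁+l₂+l₃ = 14 is even  ✓

none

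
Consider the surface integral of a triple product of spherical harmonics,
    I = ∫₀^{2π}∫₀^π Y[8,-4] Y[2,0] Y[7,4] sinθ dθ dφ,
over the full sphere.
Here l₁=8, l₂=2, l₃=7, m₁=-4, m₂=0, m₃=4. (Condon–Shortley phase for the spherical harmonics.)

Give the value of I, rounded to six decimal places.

0.000000

l₁+l₂+l₃=17 is odd: 3j(l;000)=0 ⇒ I=0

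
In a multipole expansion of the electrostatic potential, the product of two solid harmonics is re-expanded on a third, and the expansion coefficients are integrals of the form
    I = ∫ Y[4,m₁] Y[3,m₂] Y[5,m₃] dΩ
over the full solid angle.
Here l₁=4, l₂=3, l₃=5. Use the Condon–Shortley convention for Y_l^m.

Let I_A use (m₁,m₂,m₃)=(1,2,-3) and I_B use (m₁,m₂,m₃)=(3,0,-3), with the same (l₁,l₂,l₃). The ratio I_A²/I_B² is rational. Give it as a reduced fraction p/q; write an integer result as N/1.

Same 4,3,5: normalisation and zero-m 3j drop out of the ratio.
A: Δ: 2! 6! 4! / 13! → 1/180180; sum: t=1:−1/1152 t=2:+1/1440 = -1/5760; 3j²(4 3 5; 1 2 -3) = Δ·Π!·Σ² = 1/858  (sign -1)
B: Δ: 2! 6! 4! / 13! → 1/180180; sum: t=0:+1/1440 t=1:−1/2880 = 1/2880; 3j²(4 3 5; 3 0 -3) = Δ·Π!·Σ² = 7/715  (sign +1)
I_A²/I_B² = (1/858)/(7/715) = 5/42

5/42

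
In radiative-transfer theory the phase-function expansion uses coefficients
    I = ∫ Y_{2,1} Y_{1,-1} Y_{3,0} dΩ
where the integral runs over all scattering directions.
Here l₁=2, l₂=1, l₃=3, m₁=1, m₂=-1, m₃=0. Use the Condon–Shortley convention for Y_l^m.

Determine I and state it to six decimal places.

Rules hold: Σm=0, L=6 even, 1≤3≤3.
N = 5·3·7 = 105
Δ = 0!·4!·2!/7! = 1/105
Racah Σ t=0..0: t=0:+1/4 = 1/4
⇒ 3j(2 1 3; 0 0 0)² = 3/35, sgn -1
Racah Σ t=0..0: t=0:+1/12 = 1/12
⇒ 3j(2 1 3; 1 -1 0)² = 1/35, sgn -1
4πI² = N·(3j₀)²·(3jₘ)² = 9/35
I = +1·√(0.257143/4π) = 0.14304817

0.143048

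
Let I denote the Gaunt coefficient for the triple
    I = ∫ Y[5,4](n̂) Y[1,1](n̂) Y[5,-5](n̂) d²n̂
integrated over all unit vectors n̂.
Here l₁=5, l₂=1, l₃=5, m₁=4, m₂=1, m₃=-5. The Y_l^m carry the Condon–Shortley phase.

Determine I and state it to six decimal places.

0.000000

Σlᵢ=11 odd — θ-integrand is odd under cosθ→−cosθ; I=0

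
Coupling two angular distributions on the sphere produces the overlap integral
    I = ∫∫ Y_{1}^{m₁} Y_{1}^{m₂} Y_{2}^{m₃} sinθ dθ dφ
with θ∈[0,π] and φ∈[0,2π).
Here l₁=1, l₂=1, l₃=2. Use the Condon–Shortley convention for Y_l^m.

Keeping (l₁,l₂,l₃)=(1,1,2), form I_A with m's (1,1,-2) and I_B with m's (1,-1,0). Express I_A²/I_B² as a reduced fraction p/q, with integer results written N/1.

Same 1,1,2: normalisation and zero-m 3j drop out of the ratio.
A: Δ: 0! 2! 2! / 5! → 1/30; sum: t=0:+1/4 = 1/4; 3j²(1 1 2; 1 1 -2) = Δ·Π!·Σ² = 1/5  (sign +1)
B: Δ: 0! 2! 2! / 5! → 1/30; sum: t=0:+1/4 = 1/4; 3j²(1 1 2; 1 -1 0) = Δ·Π!·Σ² = 1/30  (sign +1)
I_A²/I_B² = (1/5)/(1/30) = 6/1

6/1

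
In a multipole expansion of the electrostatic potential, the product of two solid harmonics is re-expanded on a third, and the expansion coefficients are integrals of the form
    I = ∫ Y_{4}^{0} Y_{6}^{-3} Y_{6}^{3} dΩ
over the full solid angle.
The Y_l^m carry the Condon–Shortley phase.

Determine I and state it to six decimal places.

Rules hold: Σm=0, L=16 even, 2≤6≤10.
N = 9·13·13 = 1521
Δ = 4!·4!·8!/17! = 1/15315300
Racah Σ t=0..4: t=0:+1/829440 t=1:−1/25920 t=2:+1/9216 t=3:−1/25920 t=4:+1/829440 = 7/207360
⇒ 3j(4 6 6; 0 0 0)² = 28/2431, sgn +1
Racah Σ t=0..3: t=0:+1/414720 t=1:−1/51840 t=2:+1/80640 t=3:−1/1451520 = -1/193536
⇒ 3j(4 6 6; 0 -3 3)² = 81/17017, sgn +1
4πI² = N·(3j₀)²·(3jₘ)² = 2916/34969
I = +1·√(0.0833881/4π) = 0.08146053

0.081461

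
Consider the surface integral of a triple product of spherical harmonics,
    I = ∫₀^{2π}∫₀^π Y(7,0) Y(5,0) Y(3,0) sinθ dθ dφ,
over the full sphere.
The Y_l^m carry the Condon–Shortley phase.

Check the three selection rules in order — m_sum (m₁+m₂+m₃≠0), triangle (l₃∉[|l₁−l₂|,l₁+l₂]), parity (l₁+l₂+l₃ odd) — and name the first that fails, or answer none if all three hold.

parity

m₁+m₂+m₃ = 0 + 0 + 0 = 0  ✓
triangle: |7−5|=2 ≤ l₃=3 ≤ 7+5=12  ✓
parity: l₁+l₂+l₃ = 15 is odd  ✗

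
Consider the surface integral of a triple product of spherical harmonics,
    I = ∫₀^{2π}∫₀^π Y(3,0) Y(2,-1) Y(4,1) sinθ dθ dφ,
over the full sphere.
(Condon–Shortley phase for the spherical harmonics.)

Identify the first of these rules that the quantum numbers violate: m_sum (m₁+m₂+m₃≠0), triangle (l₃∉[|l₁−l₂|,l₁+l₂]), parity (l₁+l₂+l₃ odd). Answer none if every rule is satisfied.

azimuthal sum: 0 − 1 + 1 = 0  ✓
1 ≤ 4 ≤ 5 (triangle on l)  ✓
L = 3 + 2 + 4 = 9 (odd)  ✗

parity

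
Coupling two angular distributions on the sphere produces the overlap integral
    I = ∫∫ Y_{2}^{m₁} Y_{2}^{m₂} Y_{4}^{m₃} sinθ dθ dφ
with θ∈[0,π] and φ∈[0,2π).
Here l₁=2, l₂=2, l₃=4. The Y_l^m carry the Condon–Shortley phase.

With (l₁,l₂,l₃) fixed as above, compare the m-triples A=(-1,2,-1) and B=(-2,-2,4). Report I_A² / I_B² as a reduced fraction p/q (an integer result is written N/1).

1/14

Shared (l₁,l₂,l₃)=(2,2,4): N and (l;000)² cancel in I_A²/I_B².
A: Δ = 0!·4!·4!/9! = 1/630; Racah Σ t=0..0: t=0:+1/144 = 1/144; ⇒ 3j(2 2 4; -1 2 -1)² = 1/126, sgn -1
B: Δ = 0!·4!·4!/9! = 1/630; Racah Σ t=0..0: t=0:+1/576 = 1/576; ⇒ 3j(2 2 4; -2 -2 4)² = 1/9, sgn +1
I_A²/I_B² = (1/126)/(1/9) = 1/14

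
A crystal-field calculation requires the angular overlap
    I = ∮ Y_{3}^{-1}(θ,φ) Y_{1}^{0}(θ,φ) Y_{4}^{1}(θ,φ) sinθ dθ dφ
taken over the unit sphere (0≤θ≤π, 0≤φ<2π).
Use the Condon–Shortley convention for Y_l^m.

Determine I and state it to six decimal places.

-0.238414

Rules hold: Σm=0, L=8 even, 2≤4≤4.
N = 7·3·9 = 189
Δ = 0!·6!·2!/9! = 1/252
Racah Σ t=0..0: t=0:+1/36 = 1/36
⇒ 3j(3 1 4; 0 0 0)² = 4/63, sgn +1
Racah Σ t=0..0: t=0:+1/48 = 1/48
⇒ 3j(3 1 4; -1 0 1)² = 5/84, sgn -1
4πI² = N·(3j₀)²·(3jₘ)² = 5/7
I = -1·√(0.714286/4π) = -0.23841361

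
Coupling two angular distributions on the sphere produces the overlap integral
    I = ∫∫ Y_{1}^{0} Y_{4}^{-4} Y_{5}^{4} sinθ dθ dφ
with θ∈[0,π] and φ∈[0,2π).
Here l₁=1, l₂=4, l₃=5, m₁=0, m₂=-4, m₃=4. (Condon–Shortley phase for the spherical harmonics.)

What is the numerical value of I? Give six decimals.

Checks pass: Σm=0; 10 even; l₃=5∈[3,5].
(2·1+1)(2·4+1)(2·5+1) = 297
Δ: 0! 2! 8! / 11! → 1/495
sum: t=0:+1/576 = 1/576
3j²(1 4 5; 0 0 0) = Δ·Π!·Σ² = 5/99  (sign -1)
sum: t=0:+1/40320 = 1/40320
3j²(1 4 5; 0 -4 4) = Δ·Π!·Σ² = 1/55  (sign -1)
combine: 4πI² = 297·5/99·1/55 = 3/11
take √, sign +1: I = 0.14731920

0.147319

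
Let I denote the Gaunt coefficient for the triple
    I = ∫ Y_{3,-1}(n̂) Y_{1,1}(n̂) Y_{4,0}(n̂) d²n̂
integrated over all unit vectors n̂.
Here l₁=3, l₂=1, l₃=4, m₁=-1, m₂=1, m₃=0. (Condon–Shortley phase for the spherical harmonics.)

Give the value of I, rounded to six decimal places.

0.150786

Checks pass: Σm=0; 8 even; l₃=4∈[2,4].
(2·3+1)(2·1+1)(2·4+1) = 189
Δ: 0! 6! 2! / 9! → 1/252
sum: t=0:+1/36 = 1/36
3j²(3 1 4; 0 0 0) = Δ·Π!·Σ² = 4/63  (sign +1)
sum: t=0:+1/96 = 1/96
3j²(3 1 4; -1 1 0) = Δ·Π!·Σ² = 1/42  (sign +1)
combine: 4πI² = 189·4/63·1/42 = 2/7
take √, sign +1: I = 0.15078601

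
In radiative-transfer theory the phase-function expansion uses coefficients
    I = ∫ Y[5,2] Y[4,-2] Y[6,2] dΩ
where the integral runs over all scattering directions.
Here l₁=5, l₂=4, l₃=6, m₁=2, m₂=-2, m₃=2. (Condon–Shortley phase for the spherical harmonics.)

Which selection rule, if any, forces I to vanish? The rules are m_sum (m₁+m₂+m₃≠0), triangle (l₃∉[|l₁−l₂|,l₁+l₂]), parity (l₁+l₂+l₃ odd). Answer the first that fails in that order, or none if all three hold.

m_sum

m₁+m₂+m₃ = 2 − 2 + 2 = 2  ✗
triangle: |5−4|=1 ≤ l₃=6 ≤ 5+4=9
parity: l₁+l₂+l₃ = 15 is odd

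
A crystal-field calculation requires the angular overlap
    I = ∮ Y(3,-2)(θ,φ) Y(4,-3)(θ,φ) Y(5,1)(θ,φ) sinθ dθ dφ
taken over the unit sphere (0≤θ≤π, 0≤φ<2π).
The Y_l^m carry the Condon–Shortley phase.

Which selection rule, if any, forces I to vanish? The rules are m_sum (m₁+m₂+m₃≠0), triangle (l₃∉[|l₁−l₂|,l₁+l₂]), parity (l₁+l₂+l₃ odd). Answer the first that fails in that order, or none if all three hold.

azimuthal sum: -2 − 3 + 1 = -4  ✗
1 ≤ 5 ≤ 7 (triangle on l)
L = 3 + 4 + 5 = 12 (even)

m_sum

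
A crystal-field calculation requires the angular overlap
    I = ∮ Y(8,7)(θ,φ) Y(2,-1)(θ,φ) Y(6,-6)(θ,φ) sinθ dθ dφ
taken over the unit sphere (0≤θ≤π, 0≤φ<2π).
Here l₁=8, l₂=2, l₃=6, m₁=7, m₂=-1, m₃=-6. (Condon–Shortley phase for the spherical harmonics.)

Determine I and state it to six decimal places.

Checks pass: Σm=0; 16 even; l₃=6∈[6,10].
(2·8+1)(2·2+1)(2·6+1) = 1105
Δ: 4! 12! 0! / 17! → 1/30940
sum: t=2:+1/2073600 = 1/2073600
3j²(8 2 6; 0 0 0) = Δ·Π!·Σ² = 28/1105  (sign +1)
sum: t=1:−1/2874009600 = -1/2874009600
3j²(8 2 6; 7 -1 -6) = Δ·Π!·Σ² = 1/68  (sign -1)
combine: 4πI² = 1105·28/1105·1/68 = 7/17
take √, sign -1: I = -0.18101711

-0.181017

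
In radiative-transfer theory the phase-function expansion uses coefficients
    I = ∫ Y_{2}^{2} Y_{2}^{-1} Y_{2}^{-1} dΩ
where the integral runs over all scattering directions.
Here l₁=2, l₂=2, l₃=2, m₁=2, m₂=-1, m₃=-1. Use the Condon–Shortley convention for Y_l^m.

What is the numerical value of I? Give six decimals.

Checks pass: Σm=0; 6 even; l₃=2∈[0,4].
(2·2+1)(2·2+1)(2·2+1) = 125
Δ: 2! 2! 2! / 7! → 1/630
sum: t=0:+1/8 t=1:−1/1 t=2:+1/8 = -3/4
3j²(2 2 2; 0 0 0) = Δ·Π!·Σ² = 2/35  (sign -1)
sum: t=0:+1/4 = 1/4
3j²(2 2 2; 2 -1 -1) = Δ·Π!·Σ² = 3/35  (sign -1)
combine: 4πI² = 125·2/35·3/35 = 30/49
take √, sign +1: I = 0.22072812

0.220728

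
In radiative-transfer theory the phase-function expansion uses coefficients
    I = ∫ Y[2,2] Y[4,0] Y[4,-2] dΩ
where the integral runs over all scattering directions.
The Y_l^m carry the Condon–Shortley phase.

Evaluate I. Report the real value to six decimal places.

Checks pass: Σm=0; 10 even; l₃=4∈[2,6].
(2·2+1)(2·4+1)(2·4+1) = 405
Δ: 2! 2! 6! / 11! → 1/13860
sum: t=0:+1/192 t=1:−1/36 t=2:+1/192 = -5/288
3j²(2 4 4; 0 0 0) = Δ·Π!·Σ² = 20/693  (sign -1)
sum: t=0:+1/192 = 1/192
3j²(2 4 4; 2 0 -2) = Δ·Π!·Σ² = 3/77  (sign +1)
combine: 4πI² = 405·20/693·3/77 = 2700/5929
take √, sign -1: I = -0.19036462

-0.190365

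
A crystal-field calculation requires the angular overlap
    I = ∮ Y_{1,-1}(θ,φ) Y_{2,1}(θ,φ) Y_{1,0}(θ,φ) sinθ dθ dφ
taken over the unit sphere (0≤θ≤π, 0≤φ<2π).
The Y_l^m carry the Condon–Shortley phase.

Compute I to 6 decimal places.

-0.218510

m-sum 0 ✓  L=4 even ✓  1≤1≤3 ✓
Π(2lᵢ+1) = 3×5×3 = 45
triangle coeff Δ(1,2,1) = 1/30
Σ_t [1,1]: t=1:−1/1 = -1/1
(3j)²=2/15 [(1 2 1; 0 0 0)], sign=+1
Σ_t [2,2]: t=2:+1/2 = 1/2
(3j)²=1/10 [(1 2 1; -1 1 0)], sign=-1
⇒ 4πI² = 3/5
I = (-1)√(3/5/(4π)) = -0.21850969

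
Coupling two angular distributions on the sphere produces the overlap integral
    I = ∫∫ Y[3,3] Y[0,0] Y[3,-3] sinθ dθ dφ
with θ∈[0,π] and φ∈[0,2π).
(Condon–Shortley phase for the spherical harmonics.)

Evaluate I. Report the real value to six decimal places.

-0.282095

m-sum 0 ✓  L=6 even ✓  3≤3≤3 ✓
Π(2lᵢ+1) = 7×1×7 = 49
triangle coeff Δ(3,0,3) = 1/7
Σ_t [0,0]: t=0:+1/36 = 1/36
(3j)²=1/7 [(3 0 3; 0 0 0)], sign=-1
Σ_t [0,0]: t=0:+1/720 = 1/720
(3j)²=1/7 [(3 0 3; 3 0 -3)], sign=+1
⇒ 4πI² = 1/1
I = (-1)√(1/1/(4π)) = -0.28209479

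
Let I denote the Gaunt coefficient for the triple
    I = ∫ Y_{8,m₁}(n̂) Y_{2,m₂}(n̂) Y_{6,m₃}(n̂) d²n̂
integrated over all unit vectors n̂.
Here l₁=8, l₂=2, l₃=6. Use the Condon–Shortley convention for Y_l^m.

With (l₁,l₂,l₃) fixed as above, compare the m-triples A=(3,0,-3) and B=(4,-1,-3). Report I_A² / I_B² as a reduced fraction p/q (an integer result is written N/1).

5/8

l's match ⇒ only the (l;m) 3-j factors differ between A and B.
A: triangle coeff Δ(8,2,6) = 1/30940; Σ_t [2,2]: t=2:+1/8709120 = 1/8709120; (3j)²=55/3094 [(8 2 6; 3 0 -3)], sign=-1
B: triangle coeff Δ(8,2,6) = 1/30940; Σ_t [1,1]: t=1:−1/13063680 = -1/13063680; (3j)²=44/1547 [(8 2 6; 4 -1 -3)], sign=+1
I_A²/I_B² = (55/3094)/(44/1547) = 5/8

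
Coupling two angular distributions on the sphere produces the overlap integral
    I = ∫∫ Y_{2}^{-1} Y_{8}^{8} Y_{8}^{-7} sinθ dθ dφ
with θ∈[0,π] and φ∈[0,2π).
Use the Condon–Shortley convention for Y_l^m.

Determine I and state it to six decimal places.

0.162642

Checks pass: Σm=0; 18 even; l₃=8∈[6,10].
(2·2+1)(2·8+1)(2·8+1) = 1445
Δ: 2! 2! 14! / 19! → 1/348840
sum: t=0:+1/116121600 t=1:−1/25401600 t=2:+1/116121600 = -1/45158400
3j²(2 8 8; 0 0 0) = Δ·Π!·Σ² = 24/1615  (sign -1)
sum: t=2:+1/174356582400 = 1/174356582400
3j²(2 8 8; -1 8 -7) = Δ·Π!·Σ² = 5/323  (sign -1)
combine: 4πI² = 1445·24/1615·5/323 = 120/361
take √, sign +1: I = 0.16264177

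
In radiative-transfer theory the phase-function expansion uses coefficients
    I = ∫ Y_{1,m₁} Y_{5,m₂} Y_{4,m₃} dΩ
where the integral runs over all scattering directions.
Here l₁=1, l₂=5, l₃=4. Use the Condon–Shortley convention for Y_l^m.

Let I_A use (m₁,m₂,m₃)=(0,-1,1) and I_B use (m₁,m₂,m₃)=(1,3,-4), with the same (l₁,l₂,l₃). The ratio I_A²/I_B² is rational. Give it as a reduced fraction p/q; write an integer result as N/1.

24/1

Shared (l₁,l₂,l₃)=(1,5,4): N and (l;000)² cancel in I_A²/I_B².
A: Δ = 2!·0!·8!/11! = 1/495; Racah Σ t=1..1: t=1:−1/720 = -1/720; ⇒ 3j(1 5 4; 0 -1 1)² = 8/165, sgn +1
B: Δ = 2!·0!·8!/11! = 1/495; Racah Σ t=0..0: t=0:+1/80640 = 1/80640; ⇒ 3j(1 5 4; 1 3 -4)² = 1/495, sgn +1
I_A²/I_B² = (8/165)/(1/495) = 24/1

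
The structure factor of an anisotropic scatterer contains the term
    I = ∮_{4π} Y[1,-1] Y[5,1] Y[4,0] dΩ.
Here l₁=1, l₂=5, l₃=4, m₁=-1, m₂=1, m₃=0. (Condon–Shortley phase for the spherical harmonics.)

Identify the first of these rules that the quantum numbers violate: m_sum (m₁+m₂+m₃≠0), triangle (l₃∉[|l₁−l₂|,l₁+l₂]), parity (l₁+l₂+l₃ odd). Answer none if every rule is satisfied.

none

m₁+m₂+m₃ = -1 + 1 + 0 = 0  ✓
triangle: |1−5|=4 ≤ l₃=4 ≤ 1+5=6  ✓
parity: l₁+l₂+l₃ = 10 is even  ✓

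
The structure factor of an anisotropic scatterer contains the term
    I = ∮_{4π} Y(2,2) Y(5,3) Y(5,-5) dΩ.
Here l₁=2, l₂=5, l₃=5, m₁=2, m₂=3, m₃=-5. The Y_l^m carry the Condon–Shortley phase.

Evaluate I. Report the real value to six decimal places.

Rules hold: Σm=0, L=12 even, 3≤5≤7.
N = 5·11·11 = 605
Δ = 2!·2!·8!/13! = 1/38610
Racah Σ t=0..2: t=0:+1/2880 t=1:−1/576 t=2:+1/2880 = -1/960
⇒ 3j(2 5 5; 0 0 0)² = 10/429, sgn +1
Racah Σ t=0..0: t=0:+1/161280 = 1/161280
⇒ 3j(2 5 5; 2 3 -5)² = 1/143, sgn +1
4πI² = N·(3j₀)²·(3jₘ)² = 50/507
I = +1·√(0.0986193/4π) = 0.08858824

0.088588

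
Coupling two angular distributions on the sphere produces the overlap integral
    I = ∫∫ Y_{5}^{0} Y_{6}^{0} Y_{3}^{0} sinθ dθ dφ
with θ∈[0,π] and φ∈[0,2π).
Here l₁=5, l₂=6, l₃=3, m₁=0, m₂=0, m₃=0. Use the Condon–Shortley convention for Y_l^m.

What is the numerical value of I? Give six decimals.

Checks pass: Σm=0; 14 even; l₃=3∈[1,11].
(2·5+1)(2·6+1)(2·3+1) = 1001
Δ: 8! 2! 4! / 15! → 1/675675
sum: t=3:−1/8640 t=4:+1/2304 t=5:−1/8640 = 7/34560
3j²(5 6 3; 0 0 0) = Δ·Π!·Σ² = 7/429  (sign -1)
(m-triple is (0,0,0) — same symbol as above.)
combine: 4πI² = 1001·7/429·7/429 = 343/1287
take √, sign +1: I = 0.14563067

0.145631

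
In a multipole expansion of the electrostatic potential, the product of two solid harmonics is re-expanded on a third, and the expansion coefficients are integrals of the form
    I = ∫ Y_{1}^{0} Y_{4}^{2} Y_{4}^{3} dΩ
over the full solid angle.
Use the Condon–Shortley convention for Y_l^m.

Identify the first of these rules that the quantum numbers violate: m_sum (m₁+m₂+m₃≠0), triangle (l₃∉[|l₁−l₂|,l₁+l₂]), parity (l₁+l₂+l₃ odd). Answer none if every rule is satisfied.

m_sum

azimuthal sum: 0 + 2 + 3 = 5  ✗
3 ≤ 4 ≤ 5 (triangle on l)
L = 1 + 4 + 4 = 9 (odd)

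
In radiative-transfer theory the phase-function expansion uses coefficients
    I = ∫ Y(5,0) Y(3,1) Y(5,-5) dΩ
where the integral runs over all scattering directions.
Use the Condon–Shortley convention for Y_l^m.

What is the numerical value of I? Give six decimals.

0 + 1 − 5 = -4 ≠ 0: azimuthal integral kills it; I = 0

0.000000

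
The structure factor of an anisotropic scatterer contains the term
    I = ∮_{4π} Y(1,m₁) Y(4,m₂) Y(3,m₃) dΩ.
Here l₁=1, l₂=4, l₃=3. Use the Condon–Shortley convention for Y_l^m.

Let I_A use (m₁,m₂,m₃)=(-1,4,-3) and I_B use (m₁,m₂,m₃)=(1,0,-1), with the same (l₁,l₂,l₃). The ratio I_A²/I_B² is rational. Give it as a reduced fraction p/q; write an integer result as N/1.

Shared (l₁,l₂,l₃)=(1,4,3): N and (l;000)² cancel in I_A²/I_B².
A: Δ = 2!·0!·6!/9! = 1/252; Racah Σ t=2..2: t=2:+1/1440 = 1/1440; ⇒ 3j(1 4 3; -1 4 -3)² = 1/9, sgn +1
B: Δ = 2!·0!·6!/9! = 1/252; Racah Σ t=0..0: t=0:+1/96 = 1/96; ⇒ 3j(1 4 3; 1 0 -1)² = 1/42, sgn +1
I_A²/I_B² = (1/9)/(1/42) = 14/3

14/3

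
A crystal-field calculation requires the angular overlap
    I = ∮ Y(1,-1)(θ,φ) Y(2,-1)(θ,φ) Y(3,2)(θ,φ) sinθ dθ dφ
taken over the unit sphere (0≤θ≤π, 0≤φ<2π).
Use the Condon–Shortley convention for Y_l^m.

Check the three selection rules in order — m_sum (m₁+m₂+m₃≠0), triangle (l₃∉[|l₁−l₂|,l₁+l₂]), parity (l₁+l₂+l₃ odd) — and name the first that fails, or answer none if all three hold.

none

azimuthal sum: -1 − 1 + 2 = 0  ✓
1 ≤ 3 ≤ 3 (triangle on l)  ✓
L = 1 + 2 + 3 = 6 (even)  ✓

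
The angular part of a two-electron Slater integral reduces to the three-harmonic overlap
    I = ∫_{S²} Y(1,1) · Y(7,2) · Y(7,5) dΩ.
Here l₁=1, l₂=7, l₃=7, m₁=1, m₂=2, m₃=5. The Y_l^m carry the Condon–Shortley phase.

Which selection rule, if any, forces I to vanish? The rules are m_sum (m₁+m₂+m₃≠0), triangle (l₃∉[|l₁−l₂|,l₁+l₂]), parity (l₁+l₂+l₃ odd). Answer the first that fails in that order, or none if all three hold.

m₁+m₂+m₃ = 1 + 2 + 5 = 8  ✗
triangle: |1−7|=6 ≤ l₃=7 ≤ 1+7=8
parity: l₁+l₂+l₃ = 15 is odd

m_sum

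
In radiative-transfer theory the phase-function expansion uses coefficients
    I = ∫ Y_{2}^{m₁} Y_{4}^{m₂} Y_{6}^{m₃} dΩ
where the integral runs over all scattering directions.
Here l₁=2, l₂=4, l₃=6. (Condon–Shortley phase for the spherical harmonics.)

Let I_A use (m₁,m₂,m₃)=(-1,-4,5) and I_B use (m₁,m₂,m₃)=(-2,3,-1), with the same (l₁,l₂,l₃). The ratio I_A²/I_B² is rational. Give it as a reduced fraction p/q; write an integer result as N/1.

33/1

l's match ⇒ only the (l;m) 3-j factors differ between A and B.
A: triangle coeff Δ(2,4,6) = 1/6435; Σ_t [0,0]: t=0:+1/241920 = 1/241920; (3j)²=1/39 [(2 4 6; -1 -4 5)], sign=-1
B: triangle coeff Δ(2,4,6) = 1/6435; Σ_t [0,0]: t=0:+1/120960 = 1/120960; (3j)²=1/1287 [(2 4 6; -2 3 -1)], sign=-1
I_A²/I_B² = (1/39)/(1/1287) = 33/1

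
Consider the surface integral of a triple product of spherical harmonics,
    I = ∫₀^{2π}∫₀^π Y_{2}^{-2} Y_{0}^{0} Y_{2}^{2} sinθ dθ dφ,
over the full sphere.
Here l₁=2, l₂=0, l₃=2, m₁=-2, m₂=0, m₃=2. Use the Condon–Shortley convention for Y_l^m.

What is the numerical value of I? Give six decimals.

0.282095

Checks pass: Σm=0; 4 even; l₃=2∈[2,2].
(2·2+1)(2·0+1)(2·2+1) = 25
Δ: 0! 4! 0! / 5! → 1/5
sum: t=0:+1/4 = 1/4
3j²(2 0 2; 0 0 0) = Δ·Π!·Σ² = 1/5  (sign +1)
sum: t=0:+1/24 = 1/24
3j²(2 0 2; -2 0 2) = Δ·Π!·Σ² = 1/5  (sign +1)
combine: 4πI² = 25·1/5·1/5 = 1/1
take √, sign +1: I = 0.28209479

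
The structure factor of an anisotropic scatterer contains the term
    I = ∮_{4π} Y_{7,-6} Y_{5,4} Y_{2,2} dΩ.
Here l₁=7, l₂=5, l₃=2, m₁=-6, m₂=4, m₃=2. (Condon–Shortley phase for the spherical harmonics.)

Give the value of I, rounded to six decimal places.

0.303018

m-sum 0 ✓  L=14 even ✓  2≤2≤12 ✓
Π(2lᵢ+1) = 15×11×5 = 825
triangle coeff Δ(7,5,2) = 1/15015
Σ_t [5,5]: t=5:−1/57600 = -1/57600
(3j)²=21/715 [(7 5 2; 0 0 0)], sign=-1
Σ_t [9,9]: t=9:−1/8709120 = -1/8709120
(3j)²=1/21 [(7 5 2; -6 4 2)], sign=-1
⇒ 4πI² = 15/13
I = (+1)√(15/13/(4π)) = 0.30301841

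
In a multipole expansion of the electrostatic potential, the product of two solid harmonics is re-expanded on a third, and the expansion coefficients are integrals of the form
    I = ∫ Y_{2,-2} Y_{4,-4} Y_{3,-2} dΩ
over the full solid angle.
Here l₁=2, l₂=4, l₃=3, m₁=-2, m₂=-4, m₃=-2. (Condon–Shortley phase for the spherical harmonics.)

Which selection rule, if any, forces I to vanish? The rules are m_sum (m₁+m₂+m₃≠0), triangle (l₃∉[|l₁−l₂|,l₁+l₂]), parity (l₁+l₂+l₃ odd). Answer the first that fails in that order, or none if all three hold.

m_sum

Σmᵢ = -8  ✗
l₃∈[|l₁−l₂|,l₁+l₂]=[2,6], have l₃=3
Σlᵢ = 9 ⇒ odd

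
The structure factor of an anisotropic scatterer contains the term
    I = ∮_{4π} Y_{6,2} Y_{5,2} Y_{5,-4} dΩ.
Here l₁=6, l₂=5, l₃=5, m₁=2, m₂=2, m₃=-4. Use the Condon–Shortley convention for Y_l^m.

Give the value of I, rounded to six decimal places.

Rules hold: Σm=0, L=16 even, 1≤5≤11.
N = 13·11·11 = 1573
Δ = 6!·6!·4!/17! = 1/28588560
Racah Σ t=1..5: t=1:−1/345600 t=2:+1/13824 t=3:−1/5184 t=4:+1/13824 t=5:−1/345600 = -7/129600
⇒ 3j(6 5 5; 0 0 0)² = 80/7293, sgn +1
Racah Σ t=3..4: t=3:−1/103680 t=4:+1/207360 = -1/207360
⇒ 3j(6 5 5; 2 2 -4)² = 21/2431, sgn +1
4πI² = N·(3j₀)²·(3jₘ)² = 560/3757
I = +1·√(0.149055/4π) = 0.10891018

0.108910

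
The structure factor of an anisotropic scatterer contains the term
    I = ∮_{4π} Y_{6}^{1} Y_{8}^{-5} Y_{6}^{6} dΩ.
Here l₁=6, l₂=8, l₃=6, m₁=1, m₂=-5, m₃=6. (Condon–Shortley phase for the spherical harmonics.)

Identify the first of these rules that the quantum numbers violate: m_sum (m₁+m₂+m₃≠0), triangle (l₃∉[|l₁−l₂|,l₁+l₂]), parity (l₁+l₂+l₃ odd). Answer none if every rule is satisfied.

azimuthal sum: 1 − 5 + 6 = 2  ✗
2 ≤ 6 ≤ 14 (triangle on l)
L = 6 + 8 + 6 = 20 (even)

m_sum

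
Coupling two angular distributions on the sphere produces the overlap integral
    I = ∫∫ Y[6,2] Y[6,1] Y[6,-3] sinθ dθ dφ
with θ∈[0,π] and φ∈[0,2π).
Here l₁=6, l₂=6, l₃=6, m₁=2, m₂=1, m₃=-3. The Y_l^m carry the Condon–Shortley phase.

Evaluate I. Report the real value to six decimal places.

-0.055657

Rules hold: Σm=0, L=18 even, 0≤6≤12.
N = 13·13·13 = 2197
Δ = 6!·6!·6!/19! = 1/325909584
Racah Σ t=0..6: t=0:+1/373248000 t=1:−1/1728000 t=2:+1/110592 t=3:−1/46656 t=4:+1/110592 t=5:−1/1728000 t=6:+1/373248000 = -7/1555200
⇒ 3j(6 6 6; 0 0 0)² = 400/46189, sgn -1
Racah Σ t=1..4: t=1:−1/3110400 t=2:+1/276480 t=3:−1/207360 t=4:+1/1244160 = -1/1382400
⇒ 3j(6 6 6; 2 1 -3)² = 189/92378, sgn +1
4πI² = N·(3j₀)²·(3jₘ)² = 491400/12623809
I = -1·√(0.0389264/4π) = -0.05565670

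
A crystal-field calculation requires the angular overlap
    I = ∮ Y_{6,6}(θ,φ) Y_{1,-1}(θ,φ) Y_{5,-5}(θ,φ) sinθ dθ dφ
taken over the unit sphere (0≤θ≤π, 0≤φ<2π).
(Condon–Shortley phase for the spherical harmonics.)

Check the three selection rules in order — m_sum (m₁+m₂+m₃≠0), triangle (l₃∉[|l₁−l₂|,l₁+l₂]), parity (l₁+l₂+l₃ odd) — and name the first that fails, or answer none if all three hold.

none

Σmᵢ = 0  ✓
l₃∈[|l₁−l₂|,l₁+l₂]=[5,7], have l₃=5  ✓
Σlᵢ = 12 ⇒ even  ✓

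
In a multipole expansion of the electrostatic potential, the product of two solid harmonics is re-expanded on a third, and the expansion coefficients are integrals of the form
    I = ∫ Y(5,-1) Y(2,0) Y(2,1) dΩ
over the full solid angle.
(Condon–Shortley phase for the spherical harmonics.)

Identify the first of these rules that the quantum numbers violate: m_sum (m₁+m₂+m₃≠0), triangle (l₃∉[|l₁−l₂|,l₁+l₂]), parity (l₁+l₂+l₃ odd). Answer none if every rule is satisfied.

m₁+m₂+m₃ = -1 + 0 + 1 = 0  ✓
triangle: |5−2|=3 ≤ l₃=2 ≤ 5+2=7  ✗
parity: l₁+l₂+l₃ = 9 is odd

triangle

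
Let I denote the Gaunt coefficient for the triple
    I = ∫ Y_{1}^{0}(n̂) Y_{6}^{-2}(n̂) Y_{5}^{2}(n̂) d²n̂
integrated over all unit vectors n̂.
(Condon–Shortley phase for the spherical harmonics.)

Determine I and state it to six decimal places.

Rules hold: Σm=0, L=12 even, 5≤5≤7.
N = 3·13·11 = 429
Δ = 2!·0!·10!/13! = 1/858
Racah Σ t=1..1: t=1:−1/14400 = -1/14400
⇒ 3j(1 6 5; 0 0 0)² = 6/143, sgn +1
Racah Σ t=1..1: t=1:−1/30240 = -1/30240
⇒ 3j(1 6 5; 0 -2 2)² = 16/429, sgn +1
4πI² = N·(3j₀)²·(3jₘ)² = 96/143
I = +1·√(0.671329/4π) = 0.23113338

0.231133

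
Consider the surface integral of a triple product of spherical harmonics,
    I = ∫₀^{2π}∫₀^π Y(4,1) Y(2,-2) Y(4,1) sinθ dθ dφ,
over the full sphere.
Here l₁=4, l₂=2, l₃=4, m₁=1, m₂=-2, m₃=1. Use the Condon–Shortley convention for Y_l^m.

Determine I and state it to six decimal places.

Checks pass: Σm=0; 10 even; l₃=4∈[2,6].
(2·4+1)(2·2+1)(2·4+1) = 405
Δ: 2! 6! 2! / 11! → 1/13860
sum: t=0:+1/192 t=1:−1/36 t=2:+1/192 = -5/288
3j²(4 2 4; 0 0 0) = Δ·Π!·Σ² = 20/693  (sign -1)
sum: t=0:+1/144 = 1/144
3j²(4 2 4; 1 -2 1) = Δ·Π!·Σ² = 10/231  (sign -1)
combine: 4πI² = 405·20/693·10/231 = 3000/5929
take √, sign +1: I = 0.20066192

0.200662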